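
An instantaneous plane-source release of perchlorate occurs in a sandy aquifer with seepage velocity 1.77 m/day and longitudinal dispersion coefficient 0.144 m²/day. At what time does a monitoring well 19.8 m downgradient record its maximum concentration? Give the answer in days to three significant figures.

11.1 days

For the 1D instantaneous-source solution, setting ∂C/∂t = 0 at fixed x gives v²t² + 2Dt − x² = 0, so t = (√(D² + v²x²) − D)/v².
√(D² + v²x²) = √(0.144² + 1.77² × 19.8²) = 35.05; v² = 3.1329.
t = (35.05 − 0.144)/3.1329 = 11.1 days (vs. the pure-advection estimate x/v = 11.2 d).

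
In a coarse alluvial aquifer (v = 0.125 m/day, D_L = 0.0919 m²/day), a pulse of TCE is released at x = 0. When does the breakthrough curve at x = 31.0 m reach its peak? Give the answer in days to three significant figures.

For the 1D instantaneous-source solution, setting ∂C/∂t = 0 at fixed x gives v²t² + 2Dt − x² = 0, so t = (√(D² + v²x²) − D)/v².
√(D² + v²x²) = √(0.0919² + 0.125² × 31.0²) = 3.876; v² = 0.015625.
t = (3.876 − 0.0919)/0.015625 = 242 days (vs. the pure-advection estimate x/v = 248 d).

242 days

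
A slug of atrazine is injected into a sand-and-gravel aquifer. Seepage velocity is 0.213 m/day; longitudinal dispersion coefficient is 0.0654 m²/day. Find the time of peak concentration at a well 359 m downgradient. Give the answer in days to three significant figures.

1680 days

For the 1D instantaneous-source solution, setting ∂C/∂t = 0 at fixed x gives v²t² + 2Dt − x² = 0, so t = (√(D² + v²x²) − D)/v².
√(D² + v²x²) = √(0.0654² + 0.213² × 359²) = 76.47; v² = 0.045369.
t = (76.47 − 0.0654)/0.045369 = 1680 days (vs. the pure-advection estimate x/v = 1690 d).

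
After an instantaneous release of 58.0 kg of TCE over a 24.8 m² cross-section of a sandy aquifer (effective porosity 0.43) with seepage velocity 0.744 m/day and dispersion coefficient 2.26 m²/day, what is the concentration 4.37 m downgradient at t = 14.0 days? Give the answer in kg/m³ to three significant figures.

0.204 kg/m³

For an instantaneous plane source, C(x,t) = M/(n_e·A·√(4πDt)) · exp(−(x−vt)²/(4Dt)), with n_e·A the pore (flow) area.
Plume center vt = 0.744 × 14.0 = 10.416 m, so the well at 4.37 m is 6.046 m upgradient of the peak.
√(4πDt) = 19.94 m, giving peak height M/(n_e·A·√(4πDt)) = 58.0/(0.43 × 24.8 × 19.94) = 0.2728 kg/m³.
(x−vt)²/(4Dt) = (-6.046)²/(4 × 2.26 × 14.0) = 0.2888; exp(−0.2888) = 0.7492.
C = 0.2728 × 0.7492 = 0.204 kg/m³.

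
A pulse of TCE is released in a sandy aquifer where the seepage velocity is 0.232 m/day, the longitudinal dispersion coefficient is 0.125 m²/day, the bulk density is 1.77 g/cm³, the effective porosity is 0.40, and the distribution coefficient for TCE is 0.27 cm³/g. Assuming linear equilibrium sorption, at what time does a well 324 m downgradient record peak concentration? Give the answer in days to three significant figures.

Retardation factor R = 1 + ρ_b·K_d/n = 1 + 1.77 × 0.27/0.40 = 2.195.
Sorption retards both mechanisms: v_R = v/R = 0.1057 m/day, D_R = D/R = 0.05695 m²/day.
Peak time from v_R²t² + 2D_R t − x² = 0: t = (√(D_R² + v_R²x²) − D_R)/v_R².
√(D_R² + v_R²x²) = √(0.05695² + 0.1057² × 324²) = 34.25; v_R² = 0.01117.
t = (34.25 − 0.05695)/0.01117 = 3060 days.

3060 days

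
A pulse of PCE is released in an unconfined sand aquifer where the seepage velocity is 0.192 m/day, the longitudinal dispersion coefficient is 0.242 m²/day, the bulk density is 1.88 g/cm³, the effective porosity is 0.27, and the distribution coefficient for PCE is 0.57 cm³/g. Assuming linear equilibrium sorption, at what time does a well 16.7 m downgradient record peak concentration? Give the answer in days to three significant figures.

Retardation factor R = 1 + ρ_b·K_d/n = 1 + 1.88 × 0.57/0.27 = 4.969.
Sorption retards both mechanisms: v_R = v/R = 0.03864 m/day, D_R = D/R = 0.04870 m²/day.
Peak time from v_R²t² + 2D_R t − x² = 0: t = (√(D_R² + v_R²x²) − D_R)/v_R².
√(D_R² + v_R²x²) = √(0.04870² + 0.03864² × 16.7²) = 0.6471; v_R² = 0.001493.
t = (0.6471 − 0.04870)/0.001493 = 401 days.

401 days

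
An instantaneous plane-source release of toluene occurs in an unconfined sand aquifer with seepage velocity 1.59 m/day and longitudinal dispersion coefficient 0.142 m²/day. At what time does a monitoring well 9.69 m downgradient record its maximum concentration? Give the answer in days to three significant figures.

6.04 days

For the 1D instantaneous-source solution, setting ∂C/∂t = 0 at fixed x gives v²t² + 2Dt − x² = 0, so t = (√(D² + v²x²) − D)/v².
√(D² + v²x²) = √(0.142² + 1.59² × 9.69²) = 15.41; v² = 2.5281.
t = (15.41 − 0.142)/2.5281 = 6.04 days (vs. the pure-advection estimate x/v = 6.09 d).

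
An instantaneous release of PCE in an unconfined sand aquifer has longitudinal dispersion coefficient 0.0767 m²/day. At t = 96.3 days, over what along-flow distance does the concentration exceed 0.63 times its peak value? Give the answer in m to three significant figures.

7.39 m

The plume is Gaussian with σ = √(2Dt) = √(2 × 0.0767 × 96.3) = 3.843 m.
C/C_peak = exp(−Δx²/(2σ²)) = 0.63 ⇒ Δx = σ·√(−2 ln 0.63) = 3.843 × 0.9613 = 3.694 m.
Width = 2Δx = 7.39 m.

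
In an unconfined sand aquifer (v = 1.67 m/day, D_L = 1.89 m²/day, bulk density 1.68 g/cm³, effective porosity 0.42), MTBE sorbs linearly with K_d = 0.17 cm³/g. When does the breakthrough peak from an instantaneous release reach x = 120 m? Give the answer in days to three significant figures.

Retardation factor R = 1 + ρ_b·K_d/n = 1 + 1.68 × 0.17/0.42 = 1.680.
Sorption retards both mechanisms: v_R = v/R = 0.9940 m/day, D_R = D/R = 1.125 m²/day.
Peak time from v_R²t² + 2D_R t − x² = 0: t = (√(D_R² + v_R²x²) − D_R)/v_R².
√(D_R² + v_R²x²) = √(1.125² + 0.9940² × 120²) = 119.3; v_R² = 0.9880.
t = (119.3 − 1.125)/0.9880 = 120 days.

120 days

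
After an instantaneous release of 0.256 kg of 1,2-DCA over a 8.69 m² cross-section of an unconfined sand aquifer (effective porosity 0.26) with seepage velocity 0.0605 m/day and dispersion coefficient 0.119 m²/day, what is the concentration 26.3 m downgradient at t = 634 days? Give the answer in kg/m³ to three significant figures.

For an instantaneous plane source, C(x,t) = M/(n_e·A·√(4πDt)) · exp(−(x−vt)²/(4Dt)), with n_e·A the pore (flow) area.
Plume center vt = 0.0605 × 634 = 38.357 m, so the well at 26.3 m is 12.057 m upgradient of the peak.
√(4πDt) = 30.79 m, giving peak height M/(n_e·A·√(4πDt)) = 0.256/(0.26 × 8.69 × 30.79) = 0.003680 kg/m³.
(x−vt)²/(4Dt) = (-12.057)²/(4 × 0.119 × 634) = 0.4817; exp(−0.4817) = 0.6177.
C = 0.003680 × 0.6177 = 0.00227 kg/m³.

0.00227 kg/m³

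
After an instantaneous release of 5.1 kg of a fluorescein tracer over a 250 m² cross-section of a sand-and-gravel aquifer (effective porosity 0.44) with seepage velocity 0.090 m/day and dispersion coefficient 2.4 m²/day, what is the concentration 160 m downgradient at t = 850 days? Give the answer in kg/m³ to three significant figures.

For an instantaneous plane source, C(x,t) = M/(n_e·A·√(4πDt)) · exp(−(x−vt)²/(4Dt)), with n_e·A the pore (flow) area.
Plume center vt = 0.090 × 850 = 76.5 m, so the well at 160 m is 83.5 m downgradient of the peak.
√(4πDt) = 160.1 m, giving peak height M/(n_e·A·√(4πDt)) = 5.1/(0.44 × 250 × 160.1) = 0.0002896 kg/m³.
(x−vt)²/(4Dt) = (83.5)²/(4 × 2.4 × 850) = 0.8544; exp(−0.8544) = 0.4255.
C = 0.0002896 × 0.4255 = 0.000123 kg/m³.

0.000123 kg/m³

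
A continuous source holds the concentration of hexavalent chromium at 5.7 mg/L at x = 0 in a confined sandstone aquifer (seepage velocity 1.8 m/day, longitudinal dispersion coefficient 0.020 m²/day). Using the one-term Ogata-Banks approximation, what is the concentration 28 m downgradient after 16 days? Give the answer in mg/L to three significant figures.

For a continuous step input, C/C₀ ≈ ½·erfc((x−vt)/(2√(Dt))).
vt = 1.8 × 16 = 28.8 m and 2√(Dt) = 2√(0.020 × 16) = 1.131 m.
Argument (x−vt)/(2√(Dt)) = (28 − 28.8)/1.131 = -0.7073; ½·erfc(-0.7073) = 0.8414.
C = 5.7 × 0.8414 = 4.80 mg/L.

4.80 mg/L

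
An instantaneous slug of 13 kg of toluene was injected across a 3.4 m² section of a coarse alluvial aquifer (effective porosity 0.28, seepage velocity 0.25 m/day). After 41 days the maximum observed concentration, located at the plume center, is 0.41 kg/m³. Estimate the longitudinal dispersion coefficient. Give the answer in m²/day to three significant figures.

2.15 m²/day

At the plume center C_max = M/(n_e·A·√(4πDt)), so D = M²/(4πt·(n_e·A·C_max)²).
n_e·A·C_max = 0.28 × 3.4 × 0.41 = 0.3903 kg/m.
D = 13²/(4π × 41 × 0.3903²) = 2.15 m²/day.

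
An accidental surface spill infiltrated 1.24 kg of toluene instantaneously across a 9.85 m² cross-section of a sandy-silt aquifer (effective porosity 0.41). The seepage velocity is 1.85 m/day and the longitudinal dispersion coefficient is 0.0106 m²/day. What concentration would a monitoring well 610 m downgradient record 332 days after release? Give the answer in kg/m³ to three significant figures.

For an instantaneous plane source, C(x,t) = M/(n_e·A·√(4πDt)) · exp(−(x−vt)²/(4Dt)), with n_e·A the pore (flow) area.
Plume center vt = 1.85 × 332 = 614.2 m, so the well at 610 m is 4.2 m upgradient of the peak.
√(4πDt) = 6.650 m, giving peak height M/(n_e·A·√(4πDt)) = 1.24/(0.41 × 9.85 × 6.650) = 0.04617 kg/m³.
(x−vt)²/(4Dt) = (-4.2)²/(4 × 0.0106 × 332) = 1.253; exp(−1.253) = 0.2856.
C = 0.04617 × 0.2856 = 0.0132 kg/m³.

0.0132 kg/m³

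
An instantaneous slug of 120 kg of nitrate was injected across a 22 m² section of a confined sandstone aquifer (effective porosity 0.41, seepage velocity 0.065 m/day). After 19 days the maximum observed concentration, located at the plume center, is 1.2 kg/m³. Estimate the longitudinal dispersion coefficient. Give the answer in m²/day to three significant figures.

At the plume center C_max = M/(n_e·A·√(4πDt)), so D = M²/(4πt·(n_e·A·C_max)²).
n_e·A·C_max = 0.41 × 22 × 1.2 = 10.82 kg/m.
D = 120²/(4π × 19 × 10.82²) = 0.515 m²/day.

0.515 m²/day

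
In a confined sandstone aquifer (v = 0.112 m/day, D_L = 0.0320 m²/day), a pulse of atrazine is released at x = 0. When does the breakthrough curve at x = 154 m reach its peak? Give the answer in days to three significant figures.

For the 1D instantaneous-source solution, setting ∂C/∂t = 0 at fixed x gives v²t² + 2Dt − x² = 0, so t = (√(D² + v²x²) − D)/v².
√(D² + v²x²) = √(0.0320² + 0.112² × 154²) = 17.25; v² = 0.012544.
t = (17.25 − 0.0320)/0.012544 = 1370 days (vs. the pure-advection estimate x/v = 1380 d).

1370 days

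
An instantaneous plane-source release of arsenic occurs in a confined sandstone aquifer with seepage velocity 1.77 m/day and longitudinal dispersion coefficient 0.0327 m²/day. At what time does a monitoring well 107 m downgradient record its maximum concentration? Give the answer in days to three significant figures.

60.4 days

For the 1D instantaneous-source solution, setting ∂C/∂t = 0 at fixed x gives v²t² + 2Dt − x² = 0, so t = (√(D² + v²x²) − D)/v².
√(D² + v²x²) = √(0.0327² + 1.77² × 107²) = 189.4; v² = 3.1329.
t = (189.4 − 0.0327)/3.1329 = 60.4 days (vs. the pure-advection estimate x/v = 60.5 d).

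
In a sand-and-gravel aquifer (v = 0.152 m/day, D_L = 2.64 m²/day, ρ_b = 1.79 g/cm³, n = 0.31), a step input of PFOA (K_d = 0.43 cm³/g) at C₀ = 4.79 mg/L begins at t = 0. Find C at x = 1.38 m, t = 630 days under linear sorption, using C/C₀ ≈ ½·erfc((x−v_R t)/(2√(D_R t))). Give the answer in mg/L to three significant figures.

3.84 mg/L

Retardation factor R = 1 + ρ_b·K_d/n = 1 + 1.79 × 0.43/0.31 = 3.483.
Sorption retards both mechanisms: v_R = v/R = 0.04364 m/day, D_R = D/R = 0.7580 m²/day.
v_R·t = 0.04364 × 630 = 27.4932 m; 2√(D_R t) = 43.71 m; argument = (1.38 − 27.4932)/43.71 = -0.5974.
C = C₀ × ½·erfc(-0.5974) = 4.79 × 0.8009 = 3.84 mg/L.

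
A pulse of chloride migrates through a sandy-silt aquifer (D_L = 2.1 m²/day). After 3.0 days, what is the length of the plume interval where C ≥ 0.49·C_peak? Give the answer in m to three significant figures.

The plume is Gaussian with σ = √(2Dt) = √(2 × 2.1 × 3.0) = 3.550 m.
C/C_peak = exp(−Δx²/(2σ²)) = 0.49 ⇒ Δx = σ·√(−2 ln 0.49) = 3.550 × 1.194 = 4.239 m.
Width = 2Δx = 8.48 m.

8.48 m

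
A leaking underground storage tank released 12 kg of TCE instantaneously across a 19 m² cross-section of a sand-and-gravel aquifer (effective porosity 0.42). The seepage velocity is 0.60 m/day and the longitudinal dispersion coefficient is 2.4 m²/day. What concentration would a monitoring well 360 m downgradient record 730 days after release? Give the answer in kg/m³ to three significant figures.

For an instantaneous plane source, C(x,t) = M/(n_e·A·√(4πDt)) · exp(−(x−vt)²/(4Dt)), with n_e·A the pore (flow) area.
Plume center vt = 0.60 × 730 = 438 m, so the well at 360 m is 78 m upgradient of the peak.
√(4πDt) = 148.4 m, giving peak height M/(n_e·A·√(4πDt)) = 12/(0.42 × 19 × 148.4) = 0.01013 kg/m³.
(x−vt)²/(4Dt) = (-78)²/(4 × 2.4 × 730) = 0.8682; exp(−0.8682) = 0.4197.
C = 0.01013 × 0.4197 = 0.00425 kg/m³.

0.00425 kg/m³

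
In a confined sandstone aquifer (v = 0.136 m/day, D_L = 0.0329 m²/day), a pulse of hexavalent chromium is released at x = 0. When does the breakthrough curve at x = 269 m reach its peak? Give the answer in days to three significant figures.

1980 days

For the 1D instantaneous-source solution, setting ∂C/∂t = 0 at fixed x gives v²t² + 2Dt − x² = 0, so t = (√(D² + v²x²) − D)/v².
√(D² + v²x²) = √(0.0329² + 0.136² × 269²) = 36.58; v² = 0.018496.
t = (36.58 − 0.0329)/0.018496 = 1980 days (vs. the pure-advection estimate x/v = 1980 d).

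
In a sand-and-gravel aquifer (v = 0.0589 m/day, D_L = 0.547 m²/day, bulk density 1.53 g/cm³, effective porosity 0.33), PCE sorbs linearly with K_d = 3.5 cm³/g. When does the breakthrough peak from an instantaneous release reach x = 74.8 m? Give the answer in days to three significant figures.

Retardation factor R = 1 + ρ_b·K_d/n = 1 + 1.53 × 3.5/0.33 = 17.23.
Sorption retards both mechanisms: v_R = v/R = 0.003418 m/day, D_R = D/R = 0.03175 m²/day.
Peak time from v_R²t² + 2D_R t − x² = 0: t = (√(D_R² + v_R²x²) − D_R)/v_R².
√(D_R² + v_R²x²) = √(0.03175² + 0.003418² × 74.8²) = 0.2576; v_R² = 1.168e-05.
t = (0.2576 − 0.03175)/1.168e-05 = 19300 days.

19300 days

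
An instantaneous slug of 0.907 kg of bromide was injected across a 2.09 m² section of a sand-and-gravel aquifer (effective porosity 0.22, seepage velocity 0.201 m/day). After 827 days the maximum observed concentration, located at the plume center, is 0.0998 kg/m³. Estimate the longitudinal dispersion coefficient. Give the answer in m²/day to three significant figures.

At the plume center C_max = M/(n_e·A·√(4πDt)), so D = M²/(4πt·(n_e·A·C_max)²).
n_e·A·C_max = 0.22 × 2.09 × 0.0998 = 0.04589 kg/m.
D = 0.907²/(4π × 827 × 0.04589²) = 0.0376 m²/day.

0.0376 m²/day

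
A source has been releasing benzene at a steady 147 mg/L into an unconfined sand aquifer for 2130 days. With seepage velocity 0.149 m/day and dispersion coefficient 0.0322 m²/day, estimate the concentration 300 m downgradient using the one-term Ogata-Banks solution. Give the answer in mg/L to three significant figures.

137 mg/L

For a continuous step input, C/C₀ ≈ ½·erfc((x−vt)/(2√(Dt))).
vt = 0.149 × 2130 = 317.37 m and 2√(Dt) = 2√(0.0322 × 2130) = 16.56 m.
Argument (x−vt)/(2√(Dt)) = (300 − 317.37)/16.56 = -1.049; ½·erfc(-1.049) = 0.9310.
C = 147 × 0.9310 = 137 mg/L.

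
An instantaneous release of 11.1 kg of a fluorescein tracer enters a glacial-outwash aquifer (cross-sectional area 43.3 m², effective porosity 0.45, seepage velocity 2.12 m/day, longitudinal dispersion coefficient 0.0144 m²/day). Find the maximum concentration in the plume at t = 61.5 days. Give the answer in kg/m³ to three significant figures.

0.171 kg/m³

The peak of an instantaneous 1D plume sits at x = vt; there the Gaussian factor is 1 and C_max = M/(n_e·A·√(4πDt)), where n_e·A is the pore area the mass is dissolved in.
√(4πDt) = √(4π × 0.0144 × 61.5) = 3.336 m, so C_max = 11.1/(0.45 × 43.3 × 3.336) = 0.171 kg/m³.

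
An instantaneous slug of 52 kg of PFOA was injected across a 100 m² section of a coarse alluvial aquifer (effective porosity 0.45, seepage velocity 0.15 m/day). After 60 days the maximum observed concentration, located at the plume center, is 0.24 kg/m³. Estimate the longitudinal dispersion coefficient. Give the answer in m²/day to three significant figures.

0.0307 m²/day

At the plume center C_max = M/(n_e·A·√(4πDt)), so D = M²/(4πt·(n_e·A·C_max)²).
n_e·A·C_max = 0.45 × 100 × 0.24 = 10.80 kg/m.
D = 52²/(4π × 60 × 10.80²) = 0.0307 m²/day.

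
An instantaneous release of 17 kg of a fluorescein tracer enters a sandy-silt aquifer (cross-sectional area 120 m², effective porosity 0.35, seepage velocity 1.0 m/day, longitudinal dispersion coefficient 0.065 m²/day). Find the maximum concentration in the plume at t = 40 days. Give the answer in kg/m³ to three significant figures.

0.0708 kg/m³

The peak of an instantaneous 1D plume sits at x = vt; there the Gaussian factor is 1 and C_max = M/(n_e·A·√(4πDt)), where n_e·A is the pore area the mass is dissolved in.
√(4πDt) = √(4π × 0.065 × 40) = 5.716 m, so C_max = 17/(0.35 × 120 × 5.716) = 0.0708 kg/m³.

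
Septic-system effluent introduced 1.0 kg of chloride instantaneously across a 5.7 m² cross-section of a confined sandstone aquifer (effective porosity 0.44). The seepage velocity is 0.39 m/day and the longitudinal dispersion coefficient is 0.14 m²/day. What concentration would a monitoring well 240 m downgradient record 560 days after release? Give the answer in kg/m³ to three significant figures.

0.00287 kg/m³

For an instantaneous plane source, C(x,t) = M/(n_e·A·√(4πDt)) · exp(−(x−vt)²/(4Dt)), with n_e·A the pore (flow) area.
Plume center vt = 0.39 × 560 = 218.4 m, so the well at 240 m is 21.6 m downgradient of the peak.
√(4πDt) = 31.39 m, giving peak height M/(n_e·A·√(4πDt)) = 1.0/(0.44 × 5.7 × 31.39) = 0.01270 kg/m³.
(x−vt)²/(4Dt) = (21.6)²/(4 × 0.14 × 560) = 1.488; exp(−1.488) = 0.2258.
C = 0.01270 × 0.2258 = 0.00287 kg/m³.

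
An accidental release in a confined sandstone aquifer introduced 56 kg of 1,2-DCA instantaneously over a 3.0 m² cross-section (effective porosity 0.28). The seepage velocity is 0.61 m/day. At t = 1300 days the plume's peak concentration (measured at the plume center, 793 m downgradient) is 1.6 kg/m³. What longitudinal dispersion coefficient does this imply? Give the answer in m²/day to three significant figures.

At the plume center C_max = M/(n_e·A·√(4πDt)), so D = M²/(4πt·(n_e·A·C_max)²).
n_e·A·C_max = 0.28 × 3.0 × 1.6 = 1.344 kg/m.
D = 56²/(4π × 1300 × 1.344²) = 0.106 m²/day.

0.106 m²/day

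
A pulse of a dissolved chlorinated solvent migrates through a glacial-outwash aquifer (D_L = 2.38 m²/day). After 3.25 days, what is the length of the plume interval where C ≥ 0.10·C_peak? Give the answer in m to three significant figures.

16.9 m

The plume is Gaussian with σ = √(2Dt) = √(2 × 2.38 × 3.25) = 3.933 m.
C/C_peak = exp(−Δx²/(2σ²)) = 0.10 ⇒ Δx = σ·√(−2 ln 0.10) = 3.933 × 2.146 = 8.440 m.
Width = 2Δx = 16.9 m.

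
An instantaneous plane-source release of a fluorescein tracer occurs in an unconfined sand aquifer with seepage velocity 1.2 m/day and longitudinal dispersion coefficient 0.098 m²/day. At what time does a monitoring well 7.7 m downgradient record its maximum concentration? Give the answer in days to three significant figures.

6.35 days

For the 1D instantaneous-source solution, setting ∂C/∂t = 0 at fixed x gives v²t² + 2Dt − x² = 0, so t = (√(D² + v²x²) − D)/v².
√(D² + v²x²) = √(0.098² + 1.2² × 7.7²) = 9.241; v² = 1.44.
t = (9.241 − 0.098)/1.44 = 6.35 days (vs. the pure-advection estimate x/v = 6.42 d).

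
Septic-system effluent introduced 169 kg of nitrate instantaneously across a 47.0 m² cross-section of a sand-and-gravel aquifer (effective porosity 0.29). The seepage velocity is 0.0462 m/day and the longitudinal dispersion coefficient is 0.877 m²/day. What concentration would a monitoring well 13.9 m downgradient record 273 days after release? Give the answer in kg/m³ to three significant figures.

0.226 kg/m³

For an instantaneous plane source, C(x,t) = M/(n_e·A·√(4πDt)) · exp(−(x−vt)²/(4Dt)), with n_e·A the pore (flow) area.
Plume center vt = 0.0462 × 273 = 12.6126 m, so the well at 13.9 m is 1.2874 m downgradient of the peak.
√(4πDt) = 54.85 m, giving peak height M/(n_e·A·√(4πDt)) = 169/(0.29 × 47.0 × 54.85) = 0.2261 kg/m³.
(x−vt)²/(4Dt) = (1.2874)²/(4 × 0.877 × 273) = 0.001731; exp(−0.001731) = 0.9983.
C = 0.2261 × 0.9983 = 0.226 kg/m³.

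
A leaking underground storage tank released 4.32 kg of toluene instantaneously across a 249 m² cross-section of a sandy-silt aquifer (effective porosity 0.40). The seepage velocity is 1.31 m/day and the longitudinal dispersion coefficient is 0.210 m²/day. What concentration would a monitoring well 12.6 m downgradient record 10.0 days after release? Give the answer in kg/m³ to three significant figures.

0.00820 kg/m³

For an instantaneous plane source, C(x,t) = M/(n_e·A·√(4πDt)) · exp(−(x−vt)²/(4Dt)), with n_e·A the pore (flow) area.
Plume center vt = 1.31 × 10.0 = 13.1 m, so the well at 12.6 m is 0.5 m upgradient of the peak.
√(4πDt) = 5.137 m, giving peak height M/(n_e·A·√(4πDt)) = 4.32/(0.40 × 249 × 5.137) = 0.008443 kg/m³.
(x−vt)²/(4Dt) = (-0.5)²/(4 × 0.210 × 10.0) = 0.02976; exp(−0.02976) = 0.9707.
C = 0.008443 × 0.9707 = 0.00820 kg/m³.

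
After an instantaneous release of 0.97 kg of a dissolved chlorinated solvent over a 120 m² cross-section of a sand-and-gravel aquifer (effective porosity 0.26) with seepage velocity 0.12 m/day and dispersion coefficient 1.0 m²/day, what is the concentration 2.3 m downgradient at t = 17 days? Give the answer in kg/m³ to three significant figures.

For an instantaneous plane source, C(x,t) = M/(n_e·A·√(4πDt)) · exp(−(x−vt)²/(4Dt)), with n_e·A the pore (flow) area.
Plume center vt = 0.12 × 17 = 2.04 m, so the well at 2.3 m is 0.26 m downgradient of the peak.
√(4πDt) = 14.62 m, giving peak height M/(n_e·A·√(4πDt)) = 0.97/(0.26 × 120 × 14.62) = 0.002127 kg/m³.
(x−vt)²/(4Dt) = (0.26)²/(4 × 1.0 × 17) = 0.0009941; exp(−0.0009941) = 0.9990.
C = 0.002127 × 0.9990 = 0.00212 kg/m³.

0.00212 kg/m³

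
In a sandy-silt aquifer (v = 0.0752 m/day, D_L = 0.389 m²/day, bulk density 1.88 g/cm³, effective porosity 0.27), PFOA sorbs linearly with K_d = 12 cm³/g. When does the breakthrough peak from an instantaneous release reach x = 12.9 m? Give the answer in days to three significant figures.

9810 days

Retardation factor R = 1 + ρ_b·K_d/n = 1 + 1.88 × 12/0.27 = 84.56.
Sorption retards both mechanisms: v_R = v/R = 0.0008893 m/day, D_R = D/R = 0.004600 m²/day.
Peak time from v_R²t² + 2D_R t − x² = 0: t = (√(D_R² + v_R²x²) − D_R)/v_R².
√(D_R² + v_R²x²) = √(0.004600² + 0.0008893² × 12.9²) = 0.01236; v_R² = 7.909e-07.
t = (0.01236 − 0.004600)/7.909e-07 = 9810 days.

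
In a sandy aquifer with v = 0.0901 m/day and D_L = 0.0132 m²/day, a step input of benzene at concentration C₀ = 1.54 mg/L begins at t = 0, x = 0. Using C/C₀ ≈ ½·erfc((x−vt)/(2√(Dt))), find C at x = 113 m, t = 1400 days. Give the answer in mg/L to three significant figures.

1.52 mg/L

For a continuous step input, C/C₀ ≈ ½·erfc((x−vt)/(2√(Dt))).
vt = 0.0901 × 1400 = 126.14 m and 2√(Dt) = 2√(0.0132 × 1400) = 8.598 m.
Argument (x−vt)/(2√(Dt)) = (113 − 126.14)/8.598 = -1.528; ½·erfc(-1.528) = 0.9846.
C = 1.54 × 0.9846 = 1.52 mg/L.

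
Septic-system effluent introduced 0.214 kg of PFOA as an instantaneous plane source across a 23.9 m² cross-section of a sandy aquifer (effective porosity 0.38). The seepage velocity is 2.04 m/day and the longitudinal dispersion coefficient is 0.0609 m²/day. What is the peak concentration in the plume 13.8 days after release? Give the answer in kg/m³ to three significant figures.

The peak of an instantaneous 1D plume sits at x = vt; there the Gaussian factor is 1 and C_max = M/(n_e·A·√(4πDt)), where n_e·A is the pore area the mass is dissolved in.
√(4πDt) = √(4π × 0.0609 × 13.8) = 3.250 m, so C_max = 0.214/(0.38 × 23.9 × 3.250) = 0.00725 kg/m³.

0.00725 kg/m³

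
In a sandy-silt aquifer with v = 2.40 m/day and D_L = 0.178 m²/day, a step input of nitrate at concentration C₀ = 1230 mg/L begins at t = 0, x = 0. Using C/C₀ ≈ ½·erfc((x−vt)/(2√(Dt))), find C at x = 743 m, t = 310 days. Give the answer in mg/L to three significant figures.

For a continuous step input, C/C₀ ≈ ½·erfc((x−vt)/(2√(Dt))).
vt = 2.40 × 310 = 744 m and 2√(Dt) = 2√(0.178 × 310) = 14.86 m.
Argument (x−vt)/(2√(Dt)) = (743 − 744)/14.86 = -0.06729; ½·erfc(-0.06729) = 0.5379.
C = 1230 × 0.5379 = 662 mg/L.

662 mg/L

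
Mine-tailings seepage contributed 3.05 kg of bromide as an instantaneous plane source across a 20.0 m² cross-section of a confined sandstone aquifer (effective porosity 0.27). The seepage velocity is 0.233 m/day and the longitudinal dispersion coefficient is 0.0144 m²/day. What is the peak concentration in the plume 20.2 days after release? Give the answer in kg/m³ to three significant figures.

0.295 kg/m³

The peak of an instantaneous 1D plume sits at x = vt; there the Gaussian factor is 1 and C_max = M/(n_e·A·√(4πDt)), where n_e·A is the pore area the mass is dissolved in.
√(4πDt) = √(4π × 0.0144 × 20.2) = 1.912 m, so C_max = 3.05/(0.27 × 20.0 × 1.912) = 0.295 kg/m³.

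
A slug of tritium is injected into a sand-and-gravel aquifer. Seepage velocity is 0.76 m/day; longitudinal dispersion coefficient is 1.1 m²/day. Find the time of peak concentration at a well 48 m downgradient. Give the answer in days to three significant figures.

61.3 days

For the 1D instantaneous-source solution, setting ∂C/∂t = 0 at fixed x gives v²t² + 2Dt − x² = 0, so t = (√(D² + v²x²) − D)/v².
√(D² + v²x²) = √(1.1² + 0.76² × 48²) = 36.50; v² = 0.5776.
t = (36.50 − 1.1)/0.5776 = 61.3 days (vs. the pure-advection estimate x/v = 63.2 d).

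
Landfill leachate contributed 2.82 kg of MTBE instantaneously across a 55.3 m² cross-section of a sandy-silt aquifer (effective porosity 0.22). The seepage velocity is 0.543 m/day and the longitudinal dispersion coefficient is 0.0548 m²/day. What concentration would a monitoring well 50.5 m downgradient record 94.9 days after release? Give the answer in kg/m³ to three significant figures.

0.0272 kg/m³

For an instantaneous plane source, C(x,t) = M/(n_e·A·√(4πDt)) · exp(−(x−vt)²/(4Dt)), with n_e·A the pore (flow) area.
Plume center vt = 0.543 × 94.9 = 51.5307 m, so the well at 50.5 m is 1.0307 m upgradient of the peak.
√(4πDt) = 8.084 m, giving peak height M/(n_e·A·√(4πDt)) = 2.82/(0.22 × 55.3 × 8.084) = 0.02867 kg/m³.
(x−vt)²/(4Dt) = (-1.0307)²/(4 × 0.0548 × 94.9) = 0.05107; exp(−0.05107) = 0.9502.
C = 0.02867 × 0.9502 = 0.0272 kg/m³.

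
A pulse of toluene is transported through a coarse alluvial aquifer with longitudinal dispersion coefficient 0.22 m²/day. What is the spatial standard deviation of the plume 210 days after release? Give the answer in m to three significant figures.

Dispersive spreading gives a Gaussian with σ² = 2Dt; advection only shifts the center.
σ = √(2 × 0.22 × 210) = 9.61 m.

9.61 m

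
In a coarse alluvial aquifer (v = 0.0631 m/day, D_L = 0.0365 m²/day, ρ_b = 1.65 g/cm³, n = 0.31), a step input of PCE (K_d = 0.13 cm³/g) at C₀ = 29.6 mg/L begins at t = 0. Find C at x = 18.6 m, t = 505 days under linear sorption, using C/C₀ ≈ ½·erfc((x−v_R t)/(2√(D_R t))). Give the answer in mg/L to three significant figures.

Retardation factor R = 1 + ρ_b·K_d/n = 1 + 1.65 × 0.13/0.31 = 1.692.
Sorption retards both mechanisms: v_R = v/R = 0.03729 m/day, D_R = D/R = 0.02157 m²/day.
v_R·t = 0.03729 × 505 = 18.83145 m; 2√(D_R t) = 6.601 m; argument = (18.6 − 18.83145)/6.601 = -0.03506.
C = C₀ × ½·erfc(-0.03506) = 29.6 × 0.5198 = 15.4 mg/L.

15.4 mg/L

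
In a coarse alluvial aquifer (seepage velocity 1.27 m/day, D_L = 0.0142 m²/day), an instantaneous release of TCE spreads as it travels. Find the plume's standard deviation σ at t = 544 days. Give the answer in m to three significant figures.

3.93 m

Dispersive spreading gives a Gaussian with σ² = 2Dt; advection only shifts the center.
σ = √(2 × 0.0142 × 544) = 3.93 m.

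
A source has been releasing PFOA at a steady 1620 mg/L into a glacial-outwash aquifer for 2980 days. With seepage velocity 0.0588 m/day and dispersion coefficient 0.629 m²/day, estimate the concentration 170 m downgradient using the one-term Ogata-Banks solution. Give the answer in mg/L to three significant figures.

For a continuous step input, C/C₀ ≈ ½·erfc((x−vt)/(2√(Dt))).
vt = 0.0588 × 2980 = 175.224 m and 2√(Dt) = 2√(0.629 × 2980) = 86.59 m.
Argument (x−vt)/(2√(Dt)) = (170 − 175.224)/86.59 = -0.06033; ½·erfc(-0.06033) = 0.5340.
C = 1620 × 0.5340 = 865 mg/L.

865 mg/L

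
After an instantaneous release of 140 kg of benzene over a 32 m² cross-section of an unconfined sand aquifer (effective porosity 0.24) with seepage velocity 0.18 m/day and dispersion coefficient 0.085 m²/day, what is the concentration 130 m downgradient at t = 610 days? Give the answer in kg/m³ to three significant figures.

0.0999 kg/m³

For an instantaneous plane source, C(x,t) = M/(n_e·A·√(4πDt)) · exp(−(x−vt)²/(4Dt)), with n_e·A the pore (flow) area.
Plume center vt = 0.18 × 610 = 109.8 m, so the well at 130 m is 20.2 m downgradient of the peak.
√(4πDt) = 25.53 m, giving peak height M/(n_e·A·√(4πDt)) = 140/(0.24 × 32 × 25.53) = 0.7140 kg/m³.
(x−vt)²/(4Dt) = (20.2)²/(4 × 0.085 × 610) = 1.967; exp(−1.967) = 0.1399.
C = 0.7140 × 0.1399 = 0.0999 kg/m³.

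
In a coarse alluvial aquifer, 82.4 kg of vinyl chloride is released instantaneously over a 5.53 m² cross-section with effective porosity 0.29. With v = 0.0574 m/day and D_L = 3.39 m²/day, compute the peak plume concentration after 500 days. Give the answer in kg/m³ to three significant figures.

The peak of an instantaneous 1D plume sits at x = vt; there the Gaussian factor is 1 and C_max = M/(n_e·A·√(4πDt)), where n_e·A is the pore area the mass is dissolved in.
√(4πDt) = √(4π × 3.39 × 500) = 145.9 m, so C_max = 82.4/(0.29 × 5.53 × 145.9) = 0.352 kg/m³.

0.352 kg/m³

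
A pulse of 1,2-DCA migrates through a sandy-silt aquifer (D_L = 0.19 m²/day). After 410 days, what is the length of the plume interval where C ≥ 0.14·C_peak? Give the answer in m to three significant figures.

The plume is Gaussian with σ = √(2Dt) = √(2 × 0.19 × 410) = 12.48 m.
C/C_peak = exp(−Δx²/(2σ²)) = 0.14 ⇒ Δx = σ·√(−2 ln 0.14) = 12.48 × 1.983 = 24.75 m.
Width = 2Δx = 49.5 m.

49.5 m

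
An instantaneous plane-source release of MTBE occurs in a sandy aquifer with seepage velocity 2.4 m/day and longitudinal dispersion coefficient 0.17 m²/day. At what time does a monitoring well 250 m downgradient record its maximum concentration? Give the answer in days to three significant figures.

104 days

For the 1D instantaneous-source solution, setting ∂C/∂t = 0 at fixed x gives v²t² + 2Dt − x² = 0, so t = (√(D² + v²x²) − D)/v².
√(D² + v²x²) = √(0.17² + 2.4² × 250²) = 600.0; v² = 5.76.
t = (600.0 − 0.17)/5.76 = 104 days (vs. the pure-advection estimate x/v = 104 d).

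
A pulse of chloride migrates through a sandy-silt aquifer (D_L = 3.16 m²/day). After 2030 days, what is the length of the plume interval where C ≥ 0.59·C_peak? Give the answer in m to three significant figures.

The plume is Gaussian with σ = √(2Dt) = √(2 × 3.16 × 2030) = 113.3 m.
C/C_peak = exp(−Δx²/(2σ²)) = 0.59 ⇒ Δx = σ·√(−2 ln 0.59) = 113.3 × 1.027 = 116.4 m.
Width = 2Δx = 233 m.

233 m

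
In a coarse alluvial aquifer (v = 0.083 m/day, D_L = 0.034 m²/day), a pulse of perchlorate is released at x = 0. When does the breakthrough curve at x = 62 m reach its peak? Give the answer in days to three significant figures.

742 days

For the 1D instantaneous-source solution, setting ∂C/∂t = 0 at fixed x gives v²t² + 2Dt − x² = 0, so t = (√(D² + v²x²) − D)/v².
√(D² + v²x²) = √(0.034² + 0.083² × 62²) = 5.146; v² = 0.006889.
t = (5.146 − 0.034)/0.006889 = 742 days (vs. the pure-advection estimate x/v = 747 d).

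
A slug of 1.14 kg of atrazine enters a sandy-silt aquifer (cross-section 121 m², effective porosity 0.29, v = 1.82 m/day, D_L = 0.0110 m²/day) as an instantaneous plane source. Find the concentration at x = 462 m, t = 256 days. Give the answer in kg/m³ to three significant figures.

For an instantaneous plane source, C(x,t) = M/(n_e·A·√(4πDt)) · exp(−(x−vt)²/(4Dt)), with n_e·A the pore (flow) area.
Plume center vt = 1.82 × 256 = 465.92 m, so the well at 462 m is 3.92 m upgradient of the peak.
√(4πDt) = 5.949 m, giving peak height M/(n_e·A·√(4πDt)) = 1.14/(0.29 × 121 × 5.949) = 0.005461 kg/m³.
(x−vt)²/(4Dt) = (-3.92)²/(4 × 0.0110 × 256) = 1.364; exp(−1.364) = 0.2556.
C = 0.005461 × 0.2556 = 0.00140 kg/m³.

0.00140 kg/m³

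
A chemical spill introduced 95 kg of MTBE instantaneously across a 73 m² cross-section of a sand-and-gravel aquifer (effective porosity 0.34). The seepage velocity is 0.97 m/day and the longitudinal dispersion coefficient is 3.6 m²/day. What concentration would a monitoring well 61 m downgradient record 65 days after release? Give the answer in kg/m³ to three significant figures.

0.0703 kg/m³

For an instantaneous plane source, C(x,t) = M/(n_e·A·√(4πDt)) · exp(−(x−vt)²/(4Dt)), with n_e·A the pore (flow) area.
Plume center vt = 0.97 × 65 = 63.05 m, so the well at 61 m is 2.05 m upgradient of the peak.
√(4πDt) = 54.23 m, giving peak height M/(n_e·A·√(4πDt)) = 95/(0.34 × 73 × 54.23) = 0.07058 kg/m³.
(x−vt)²/(4Dt) = (-2.05)²/(4 × 3.6 × 65) = 0.004490; exp(−0.004490) = 0.9955.
C = 0.07058 × 0.9955 = 0.0703 kg/m³.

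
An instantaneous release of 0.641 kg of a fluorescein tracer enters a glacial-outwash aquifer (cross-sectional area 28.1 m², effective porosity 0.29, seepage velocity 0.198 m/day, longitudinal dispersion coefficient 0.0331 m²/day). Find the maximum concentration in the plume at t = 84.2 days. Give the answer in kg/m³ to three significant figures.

The peak of an instantaneous 1D plume sits at x = vt; there the Gaussian factor is 1 and C_max = M/(n_e·A·√(4πDt)), where n_e·A is the pore area the mass is dissolved in.
√(4πDt) = √(4π × 0.0331 × 84.2) = 5.918 m, so C_max = 0.641/(0.29 × 28.1 × 5.918) = 0.0133 kg/m³.

0.0133 kg/m³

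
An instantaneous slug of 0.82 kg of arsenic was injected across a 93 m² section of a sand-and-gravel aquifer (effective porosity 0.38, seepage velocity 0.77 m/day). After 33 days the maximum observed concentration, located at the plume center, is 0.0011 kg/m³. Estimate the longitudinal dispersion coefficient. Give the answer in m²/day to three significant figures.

1.07 m²/day

At the plume center C_max = M/(n_e·A·√(4πDt)), so D = M²/(4πt·(n_e·A·C_max)²).
n_e·A·C_max = 0.38 × 93 × 0.0011 = 0.03887 kg/m.
D = 0.82²/(4π × 33 × 0.03887²) = 1.07 m²/day.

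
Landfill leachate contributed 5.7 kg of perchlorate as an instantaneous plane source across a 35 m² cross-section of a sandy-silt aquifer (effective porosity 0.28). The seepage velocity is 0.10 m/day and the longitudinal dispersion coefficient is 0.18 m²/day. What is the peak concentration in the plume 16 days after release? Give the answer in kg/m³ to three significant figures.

0.0967 kg/m³

The peak of an instantaneous 1D plume sits at x = vt; there the Gaussian factor is 1 and C_max = M/(n_e·A·√(4πDt)), where n_e·A is the pore area the mass is dissolved in.
√(4πDt) = √(4π × 0.18 × 16) = 6.016 m, so C_max = 5.7/(0.28 × 35 × 6.016) = 0.0967 kg/m³.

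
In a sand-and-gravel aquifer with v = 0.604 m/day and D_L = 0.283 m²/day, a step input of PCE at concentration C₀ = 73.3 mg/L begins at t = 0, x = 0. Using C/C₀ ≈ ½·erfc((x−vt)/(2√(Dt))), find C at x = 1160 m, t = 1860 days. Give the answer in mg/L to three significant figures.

For a continuous step input, C/C₀ ≈ ½·erfc((x−vt)/(2√(Dt))).
vt = 0.604 × 1860 = 1123.44 m and 2√(Dt) = 2√(0.283 × 1860) = 45.89 m.
Argument (x−vt)/(2√(Dt)) = (1160 − 1123.44)/45.89 = 0.7967; ½·erfc(0.7967) = 0.1299.
C = 73.3 × 0.1299 = 9.52 mg/L.

9.52 mg/L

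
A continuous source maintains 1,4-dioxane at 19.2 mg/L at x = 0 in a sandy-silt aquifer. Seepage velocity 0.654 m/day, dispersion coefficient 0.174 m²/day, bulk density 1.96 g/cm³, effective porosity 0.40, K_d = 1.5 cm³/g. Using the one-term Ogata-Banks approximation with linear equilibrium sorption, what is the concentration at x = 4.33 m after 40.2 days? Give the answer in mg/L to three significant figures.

3.47 mg/L

Retardation factor R = 1 + ρ_b·K_d/n = 1 + 1.96 × 1.5/0.40 = 8.350.
Sorption retards both mechanisms: v_R = v/R = 0.07832 m/day, D_R = D/R = 0.02084 m²/day.
v_R·t = 0.07832 × 40.2 = 3.148464 m; 2√(D_R t) = 1.831 m; argument = (4.33 − 3.148464)/1.831 = 0.6453.
C = C₀ × ½·erfc(0.6453) = 19.2 × 0.1807 = 3.47 mg/L.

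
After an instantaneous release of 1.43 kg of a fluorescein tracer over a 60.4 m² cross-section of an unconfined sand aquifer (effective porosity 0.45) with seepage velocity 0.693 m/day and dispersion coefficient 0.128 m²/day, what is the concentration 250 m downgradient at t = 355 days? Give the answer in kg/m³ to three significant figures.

0.00202 kg/m³

For an instantaneous plane source, C(x,t) = M/(n_e·A·√(4πDt)) · exp(−(x−vt)²/(4Dt)), with n_e·A the pore (flow) area.
Plume center vt = 0.693 × 355 = 246.015 m, so the well at 250 m is 3.985 m downgradient of the peak.
√(4πDt) = 23.90 m, giving peak height M/(n_e·A·√(4πDt)) = 1.43/(0.45 × 60.4 × 23.90) = 0.002201 kg/m³.
(x−vt)²/(4Dt) = (3.985)²/(4 × 0.128 × 355) = 0.08737; exp(−0.08737) = 0.9163.
C = 0.002201 × 0.9163 = 0.00202 kg/m³.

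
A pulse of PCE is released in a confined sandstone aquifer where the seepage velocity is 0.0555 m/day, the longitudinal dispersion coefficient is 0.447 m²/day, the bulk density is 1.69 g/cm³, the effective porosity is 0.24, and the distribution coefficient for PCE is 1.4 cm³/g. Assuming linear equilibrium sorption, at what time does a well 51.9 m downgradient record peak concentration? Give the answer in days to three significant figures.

8700 days

Retardation factor R = 1 + ρ_b·K_d/n = 1 + 1.69 × 1.4/0.24 = 10.86.
Sorption retards both mechanisms: v_R = v/R = 0.005110 m/day, D_R = D/R = 0.04116 m²/day.
Peak time from v_R²t² + 2D_R t − x² = 0: t = (√(D_R² + v_R²x²) − D_R)/v_R².
√(D_R² + v_R²x²) = √(0.04116² + 0.005110² × 51.9²) = 0.2684; v_R² = 2.611e-05.
t = (0.2684 − 0.04116)/2.611e-05 = 8700 days.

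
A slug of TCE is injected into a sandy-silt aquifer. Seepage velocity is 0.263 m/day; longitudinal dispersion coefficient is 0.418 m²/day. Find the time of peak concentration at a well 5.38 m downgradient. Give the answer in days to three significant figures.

15.3 days

For the 1D instantaneous-source solution, setting ∂C/∂t = 0 at fixed x gives v²t² + 2Dt − x² = 0, so t = (√(D² + v²x²) − D)/v².
√(D² + v²x²) = √(0.418² + 0.263² × 5.38²) = 1.475; v² = 0.069169.
t = (1.475 − 0.418)/0.069169 = 15.3 days (vs. the pure-advection estimate x/v = 20.5 d).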